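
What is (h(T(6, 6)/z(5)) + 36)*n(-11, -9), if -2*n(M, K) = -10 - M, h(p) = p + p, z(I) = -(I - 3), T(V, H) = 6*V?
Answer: 0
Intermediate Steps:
z(I) = 3 - I (z(I) = -(-3 + I) = 3 - I)
h(p) = 2*p
n(M, K) = 5 + M/2 (n(M, K) = -(-10 - M)/2 = 5 + M/2)
(h(T(6, 6)/z(5)) + 36)*n(-11, -9) = (2*((6*6)/(3 - 1*5)) + 36)*(5 + (½)*(-11)) = (2*(36/(3 - 5)) + 36)*(5 - 11/2) = (2*(36/(-2)) + 36)*(-½) = (2*(36*(-½)) + 36)*(-½) = (2*(-18) + 36)*(-½) = (-36 + 36)*(-½) = 0*(-½) = 0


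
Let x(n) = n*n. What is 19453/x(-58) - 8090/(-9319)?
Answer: 208497267/31349116 ≈ 6.6508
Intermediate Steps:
x(n) = n**2
19453/x(-58) - 8090/(-9319) = 19453/((-58)**2) - 8090/(-9319) = 19453/3364 - 8090*(-1/9319) = 19453*(1/3364) + 8090/9319 = 19453/3364 + 8090/9319 = 208497267/31349116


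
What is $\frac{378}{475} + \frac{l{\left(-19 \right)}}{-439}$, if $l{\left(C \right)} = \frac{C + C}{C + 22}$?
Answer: $\frac{515876}{625575} \approx 0.82464$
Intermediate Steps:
$l{\left(C \right)} = \frac{2 C}{22 + C}$
$\frac{378}{475} + \frac{l{\left(-19 \right)}}{-439} = \frac{378}{475} + \frac{2 \left(-19\right) \frac{1}{22 - 19}}{-439} = 378 \cdot \frac{1}{475} + 2 \left(-19\right) \frac{1}{3} \left(- \frac{1}{439}\right) = \frac{378}{475} + 2 \left(-19\right) \frac{1}{3} \left(- \frac{1}{439}\right) = \frac{378}{475} - - \frac{38}{1317} = \frac{378}{475} + \frac{38}{1317} = \frac{515876}{625575}$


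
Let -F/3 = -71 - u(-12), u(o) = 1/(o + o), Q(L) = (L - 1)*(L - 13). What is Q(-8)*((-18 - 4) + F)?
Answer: 288603/8 ≈ 36075.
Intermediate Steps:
Q(L) = (-1 + L)*(-13 + L)
u(o) = 1/(2*o)
F = 1703/8 (F = -3*(-71 - 1/(2*(-12))) = -3*(-71 - (-1)/(2*12)) = -3*(-71 - 1*(-1/24)) = -3*(-71 + 1/24) = -3*(-1703/24) = 1703/8 ≈ 212.88)
Q(-8)*((-18 - 4) + F) = (13 + (-8)² - 14*(-8))*((-18 - 4) + 1703/8) = (13 + 64 + 112)*(-22 + 1703/8) = 189*(1527/8) = 288603/8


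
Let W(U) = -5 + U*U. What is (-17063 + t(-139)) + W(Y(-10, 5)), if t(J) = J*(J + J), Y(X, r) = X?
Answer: 21674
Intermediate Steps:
W(U) = -5 + U**2
t(J) = 2*J**2 (t(J) = J*(2*J) = 2*J**2)
(-17063 + t(-139)) + W(Y(-10, 5)) = (-17063 + 2*(-139)**2) + (-5 + (-10)**2) = (-17063 + 2*19321) + (-5 + 100) = (-17063 + 38642) + 95 = 21579 + 95 = 21674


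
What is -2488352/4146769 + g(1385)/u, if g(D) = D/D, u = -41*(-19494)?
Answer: -104674796981/174437984754 ≈ -0.60007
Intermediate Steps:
u = 799254
g(D) = 1
-2488352/4146769 + g(1385)/u = -2488352/4146769 + 1/799254 = -104674796981/174437984754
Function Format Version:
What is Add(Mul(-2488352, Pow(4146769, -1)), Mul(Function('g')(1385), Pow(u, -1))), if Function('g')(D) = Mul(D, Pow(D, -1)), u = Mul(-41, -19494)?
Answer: Rational(-104674796981, 174437984754) ≈ -0.60007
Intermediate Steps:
u = 799254
Function('g')(D) = 1
Add(Mul(-2488352, Pow(4146769, -1)), Mul(Function('g')(1385), Pow(u, -1))) = Add(Mul(-2488352, Pow(4146769, -1)), Mul(1, Pow(799254, -1))) = Add(Mul(-2488352, Rational(1, 4146769)), Mul(1, Rational(1, 799254))) = Add(Rational(-2488352, 4146769), Rational(1, 799254)) = Rational(-104674796981, 174437984754)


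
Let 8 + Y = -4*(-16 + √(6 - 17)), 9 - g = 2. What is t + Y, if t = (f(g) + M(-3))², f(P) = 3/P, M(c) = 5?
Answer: 4188/49 - 4*I*√11 ≈ 85.469 - 13.266*I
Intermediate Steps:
g = 7 (g = 9 - 1*2 = 9 - 2 = 7)
Y = 56 - 4*I*√11 (Y = -8 - 4*(-16 + √(6 - 17)) = -8 - 4*(-16 + √(-11)) = -8 - 4*(-16 + I*√11) = -8 + (64 - 4*I*√11) = 56 - 4*I*√11 ≈ 56.0 - 13.266*I)
t = 1444/49 (t = (3/7 + 5)² = (38/7)² = 1444/49 ≈ 29.469)
t + Y = 1444/49 + (56 - 4*I*√11) = 4188/49 - 4*I*√11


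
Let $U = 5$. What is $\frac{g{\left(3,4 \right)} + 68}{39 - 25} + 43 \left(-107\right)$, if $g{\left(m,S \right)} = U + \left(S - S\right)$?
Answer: $- \frac{64341}{14} \approx -4595.8$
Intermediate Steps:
$g{\left(m,S \right)} = 5$ ($g{\left(m,S \right)} = 5 + \left(S - S\right) = 5 + 0 = 5$)
$\frac{g{\left(3,4 \right)} + 68}{39 - 25} + 43 \left(-107\right) = \frac{5 + 68}{39 - 25} + 43 \left(-107\right) = \frac{73}{14} - 4601 = - \frac{64341}{14}$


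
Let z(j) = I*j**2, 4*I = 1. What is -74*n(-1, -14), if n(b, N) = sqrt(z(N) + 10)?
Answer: -74*sqrt(59) ≈ -568.40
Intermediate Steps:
I = 1/4 (I = (1/4)*1 = 1/4 ≈ 0.25000)
z(j) = j**2/4
n(b, N) = sqrt(10 + N**2/4) (n(b, N) = sqrt(N**2/4 + 10) = sqrt(10 + N**2/4))
-74*n(-1, -14) = -37*sqrt(40 + (-14)**2) = -37*sqrt(40 + 196) = -37*sqrt(236) = -37*2*sqrt(59) = -74*sqrt(59)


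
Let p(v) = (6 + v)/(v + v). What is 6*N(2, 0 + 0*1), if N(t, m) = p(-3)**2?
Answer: 3/2 ≈ 1.5000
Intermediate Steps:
p(v) = (6 + v)/(2*v) (p(v) = (6 + v)/((2*v)) = (6 + v)*(1/(2*v)) = (6 + v)/(2*v))
N(t, m) = 1/4 (N(t, m) = ((1/2)*(6 - 3)/(-3))**2 = ((1/2)*(-1/3)*3)**2 = (-1/2)**2 = 1/4)
6*N(2, 0 + 0*1) = 6*(1/4) = 3/2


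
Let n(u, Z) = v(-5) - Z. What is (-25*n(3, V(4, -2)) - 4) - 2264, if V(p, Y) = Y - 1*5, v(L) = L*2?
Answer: -2193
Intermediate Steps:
v(L) = 2*L
V(p, Y) = -5 + Y (V(p, Y) = Y - 5 = -5 + Y)
n(u, Z) = -10 - Z (n(u, Z) = 2*(-5) - Z = -10 - Z)
(-25*n(3, V(4, -2)) - 4) - 2264 = (-25*(-10 - (-5 - 2)) - 4) - 2264 = (-25*(-10 - 1*(-7)) - 4) - 2264 = (-25*(-10 + 7) - 4) - 2264 = (-25*(-3) - 4) - 2264 = (75 - 4) - 2264 = 71 - 2264 = -2193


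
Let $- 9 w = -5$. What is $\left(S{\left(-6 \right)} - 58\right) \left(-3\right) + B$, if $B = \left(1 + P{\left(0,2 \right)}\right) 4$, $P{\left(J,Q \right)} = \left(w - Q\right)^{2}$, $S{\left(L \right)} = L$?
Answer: $\frac{16552}{81} \approx 204.35$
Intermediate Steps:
$w = \frac{5}{9}$ ($w = \left(- \frac{1}{9}\right) \left(-5\right) = \frac{5}{9} \approx 0.55556$)
$P{\left(J,Q \right)} = \left(\frac{5}{9} - Q\right)^{2}$
$B = \frac{1000}{81}$ ($B = \left(1 + \frac{\left(-5 + 9 \cdot 2\right)^{2}}{81}\right) 4 = \left(1 + \frac{\left(-5 + 18\right)^{2}}{81}\right) 4 = \left(1 + \frac{13^{2}}{81}\right) 4 = \left(1 + \frac{1}{81} \cdot 169\right) 4 = \left(1 + \frac{169}{81}\right) 4 = \frac{250}{81} \cdot 4 = \frac{1000}{81} \approx 12.346$)
$\left(S{\left(-6 \right)} - 58\right) \left(-3\right) + B = \left(-6 - 58\right) \left(-3\right) + \frac{1000}{81} = \left(-64\right) \left(-3\right) + \frac{1000}{81} = 192 + \frac{1000}{81} = \frac{16552}{81}$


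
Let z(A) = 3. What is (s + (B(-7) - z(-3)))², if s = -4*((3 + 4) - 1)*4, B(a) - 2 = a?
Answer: 10816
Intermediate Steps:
B(a) = 2 + a
s = -96 (s = -4*(7 - 1)*4 = -4*6*4 = -24*4 = -96)
(s + (B(-7) - z(-3)))² = (-96 + ((2 - 7) - 1*3))² = (-96 + (-5 - 3))² = (-96 - 8)² = (-104)² = 10816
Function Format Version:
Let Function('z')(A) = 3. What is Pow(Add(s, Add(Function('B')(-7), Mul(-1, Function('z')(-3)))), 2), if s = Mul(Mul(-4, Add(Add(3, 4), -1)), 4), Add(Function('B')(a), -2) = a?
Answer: 10816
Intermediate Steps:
Function('B')(a) = Add(2, a)
s = -96 (s = Mul(Mul(-4, Add(7, -1)), 4) = Mul(Mul(-4, 6), 4) = Mul(-24, 4) = -96)
Pow(Add(s, Add(Function('B')(-7), Mul(-1, Function('z')(-3)))), 2) = Pow(Add(-96, Add(Add(2, -7), Mul(-1, 3))), 2) = Pow(Add(-96, Add(-5, -3)), 2) = Pow(Add(-96, -8), 2) = Pow(-104, 2) = 10816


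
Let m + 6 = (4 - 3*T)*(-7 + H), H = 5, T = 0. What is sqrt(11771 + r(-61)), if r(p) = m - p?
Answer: sqrt(11818) ≈ 108.71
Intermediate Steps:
m = -14 (m = -6 + (4 - 3*0)*(-7 + 5) = -6 + (4 + 0)*(-2) = -6 + 4*(-2) = -6 - 8 = -14)
r(p) = -14 - p
sqrt(11771 + r(-61)) = sqrt(11771 + (-14 - 1*(-61))) = sqrt(11771 + (-14 + 61)) = sqrt(11771 + 47) = sqrt(11818)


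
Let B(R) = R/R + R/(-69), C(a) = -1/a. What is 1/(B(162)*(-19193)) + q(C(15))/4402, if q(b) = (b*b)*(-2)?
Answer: 348232/9504853425 ≈ 3.6637e-5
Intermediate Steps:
B(R) = 1 - R/69 (B(R) = 1 + R*(-1/69) = 1 - R/69)
q(b) = -2*b² (q(b) = b²*(-2) = -2*b²)
1/(B(162)*(-19193)) + q(C(15))/4402 = 1/((1 - 1/69*162)*(-19193)) - 2*(-1/15)²/4402 = -1/19193/(1 - 54/23) - 2*(-1*1/15)²*(1/4402) = -1/19193/(-31/23) - 2*(-1/15)²*(1/4402) = -23/31*(-1/19193) - 2*1/225*(1/4402) = 23/594983 - 2/225*1/4402 = 23/594983 - 1/495225 = 348232/9504853425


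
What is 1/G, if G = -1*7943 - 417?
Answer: -1/8360 ≈ -0.00011962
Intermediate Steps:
G = -8360 (G = -7943 - 417 = -8360)
1/G = 1/(-8360) = -1/8360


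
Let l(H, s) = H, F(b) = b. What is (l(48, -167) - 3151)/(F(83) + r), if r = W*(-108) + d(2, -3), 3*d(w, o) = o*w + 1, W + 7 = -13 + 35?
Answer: 9309/4616 ≈ 2.0167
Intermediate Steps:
W = 15 (W = -7 + (-13 + 35) = -7 + 22 = 15)
d(w, o) = ⅓ + o*w/3 (d(w, o) = (o*w + 1)/3 = (1 + o*w)/3 = ⅓ + o*w/3)
r = -4865/3 (r = 15*(-108) + (⅓ + (⅓)*(-3)*2) = -1620 + (⅓ - 2) = -1620 - 5/3 = -4865/3 ≈ -1621.7)
(l(48, -167) - 3151)/(F(83) + r) = (48 - 3151)/(83 - 4865/3) = -3103/(-4616/3) = -3103*(-3/4616) = 9309/4616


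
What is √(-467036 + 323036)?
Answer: 120*I*√10 ≈ 379.47*I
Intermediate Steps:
√(-467036 + 323036) = √(-144000) = 120*I*√10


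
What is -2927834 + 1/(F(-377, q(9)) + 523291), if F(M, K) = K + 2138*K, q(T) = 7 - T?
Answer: -1519583907841/519013 ≈ -2.9278e+6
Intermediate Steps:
F(M, K) = 2139*K
-2927834 + 1/(F(-377, q(9)) + 523291) = -2927834 + 1/(2139*(7 - 1*9) + 523291) = -2927834 + 1/(2139*(7 - 9) + 523291) = -2927834 + 1/(2139*(-2) + 523291) = -2927834 + 1/(-4278 + 523291) = -2927834 + 1/519013 = -1519583907841/519013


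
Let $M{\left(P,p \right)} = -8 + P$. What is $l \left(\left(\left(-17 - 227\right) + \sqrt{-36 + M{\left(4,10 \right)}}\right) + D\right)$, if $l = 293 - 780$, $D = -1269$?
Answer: $736831 - 974 i \sqrt{10} \approx 7.3683 \cdot 10^{5} - 3080.1 i$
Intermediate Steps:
$l = -487$ ($l = 293 - 780 = -487$)
$l \left(\left(\left(-17 - 227\right) + \sqrt{-36 + M{\left(4,10 \right)}}\right) + D\right) = - 487 \left(\left(\left(-17 - 227\right) + \sqrt{-36 + \left(-8 + 4\right)}\right) - 1269\right) = - 487 \left(\left(-244 + \sqrt{-36 - 4}\right) - 1269\right) = - 487 \left(\left(-244 + \sqrt{-40}\right) - 1269\right) = - 487 \left(\left(-244 + 2 i \sqrt{10}\right) - 1269\right) = - 487 \left(-1513 + 2 i \sqrt{10}\right) = 736831 - 974 i \sqrt{10}$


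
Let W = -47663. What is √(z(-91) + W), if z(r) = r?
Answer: 3*I*√5306 ≈ 218.53*I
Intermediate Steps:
√(z(-91) + W) = √(-91 - 47663) = √(-47754) = 3*I*√5306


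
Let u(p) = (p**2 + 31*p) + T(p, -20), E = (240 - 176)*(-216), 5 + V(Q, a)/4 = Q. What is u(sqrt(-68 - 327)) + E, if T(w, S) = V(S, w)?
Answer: -14319 + 31*I*sqrt(395) ≈ -14319.0 + 616.11*I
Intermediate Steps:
V(Q, a) = -20 + 4*Q
E = -13824 (E = 64*(-216) = -13824)
T(w, S) = -20 + 4*S
u(p) = -100 + p**2 + 31*p (u(p) = (p**2 + 31*p) + (-20 + 4*(-20)) = (p**2 + 31*p) + (-20 - 80) = (p**2 + 31*p) - 100 = -100 + p**2 + 31*p)
u(sqrt(-68 - 327)) + E = (-100 + (sqrt(-68 - 327))**2 + 31*sqrt(-68 - 327)) - 13824 = (-100 + (sqrt(-395))**2 + 31*sqrt(-395)) - 13824 = (-100 + (I*sqrt(395))**2 + 31*(I*sqrt(395))) - 13824 = (-100 - 395 + 31*I*sqrt(395)) - 13824 = (-495 + 31*I*sqrt(395)) - 13824 = -14319 + 31*I*sqrt(395)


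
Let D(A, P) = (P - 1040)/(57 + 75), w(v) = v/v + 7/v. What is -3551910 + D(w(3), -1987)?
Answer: -156285049/44 ≈ -3.5519e+6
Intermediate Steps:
w(v) = 1 + 7/v
D(A, P) = -260/33 + P/132 (D(A, P) = (-1040 + P)/132 = (-1040 + P)*(1/132) = -260/33 + P/132)
-3551910 + D(w(3), -1987) = -3551910 + (-260/33 + (1/132)*(-1987)) = -3551910 + (-260/33 - 1987/132) = -3551910 - 1009/44 = -156285049/44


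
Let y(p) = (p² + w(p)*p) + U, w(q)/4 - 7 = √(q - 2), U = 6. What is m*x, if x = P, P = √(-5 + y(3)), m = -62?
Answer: -62*√106 ≈ -638.33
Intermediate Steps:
w(q) = 28 + 4*√(-2 + q) (w(q) = 28 + 4*√(q - 2) = 28 + 4*√(-2 + q))
y(p) = 6 + p² + p*(28 + 4*√(-2 + p)) (y(p) = (p² + (28 + 4*√(-2 + p))*p) + 6 = (p² + p*(28 + 4*√(-2 + p))) + 6 = 6 + p² + p*(28 + 4*√(-2 + p)))
P = √106 (P = √(-5 + (6 + 3² + 4*3*(7 + √(-2 + 3)))) = √(-5 + (6 + 9 + 4*3*(7 + √1))) = √(-5 + (6 + 9 + 4*3*(7 + 1))) = √(-5 + (6 + 9 + 4*3*8)) = √(-5 + (6 + 9 + 96)) = √(-5 + 111) = √106 ≈ 10.296)
x = √106 ≈ 10.296
m*x = -62*√106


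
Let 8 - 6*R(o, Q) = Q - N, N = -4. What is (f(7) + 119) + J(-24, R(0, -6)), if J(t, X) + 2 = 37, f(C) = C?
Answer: 161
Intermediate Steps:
R(o, Q) = ⅔ - Q/6 (R(o, Q) = 4/3 - (Q - 1*(-4))/6 = 4/3 - (Q + 4)/6 = 4/3 - (4 + Q)/6 = 4/3 + (-⅔ - Q/6) = ⅔ - Q/6)
J(t, X) = 35 (J(t, X) = -2 + 37 = 35)
(f(7) + 119) + J(-24, R(0, -6)) = (7 + 119) + 35 = 126 + 35 = 161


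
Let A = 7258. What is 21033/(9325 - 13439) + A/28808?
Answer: -144014813/29629028 ≈ -4.8606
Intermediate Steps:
21033/(9325 - 13439) + A/28808 = 21033/(9325 - 13439) + 7258/28808 = 21033/(-4114) + 7258*(1/28808) = 21033*(-1/4114) + 3629/14404 = -21033/4114 + 3629/14404 = -144014813/29629028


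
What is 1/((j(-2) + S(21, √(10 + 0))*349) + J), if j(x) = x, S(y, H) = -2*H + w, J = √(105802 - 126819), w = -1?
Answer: -1/(351 + 698*√10 - I*√21017) ≈ -0.00038964 - 2.208e-5*I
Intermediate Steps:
J = I*√21017 (J = √(-21017) = I*√21017 ≈ 144.97*I)
S(y, H) = -1 - 2*H (S(y, H) = -2*H - 1 = -1 - 2*H)
1/((j(-2) + S(21, √(10 + 0))*349) + J) = 1/((-2 + (-1 - 2*√(10 + 0))*349) + I*√21017) = 1/((-2 + (-1 - 2*√10)*349) + I*√21017) = 1/((-2 + (-349 - 698*√10)) + I*√21017) = 1/((-351 - 698*√10) + I*√21017) = 1/(-351 - 698*√10 + I*√21017)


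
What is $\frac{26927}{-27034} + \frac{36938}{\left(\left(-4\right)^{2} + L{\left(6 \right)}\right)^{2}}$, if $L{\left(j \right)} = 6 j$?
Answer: $\frac{231442821}{18274984} \approx 12.664$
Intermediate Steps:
$\frac{26927}{-27034} + \frac{36938}{\left(\left(-4\right)^{2} + L{\left(6 \right)}\right)^{2}} = \frac{26927}{-27034} + \frac{36938}{\left(\left(-4\right)^{2} + 6 \cdot 6\right)^{2}} = 26927 \left(- \frac{1}{27034}\right) + \frac{36938}{\left(16 + 36\right)^{2}} = - \frac{26927}{27034} + \frac{36938}{52^{2}} = - \frac{26927}{27034} + \frac{36938}{2704} = - \frac{26927}{27034} + 36938 \cdot \frac{1}{2704} = - \frac{26927}{27034} + \frac{18469}{1352} = \frac{231442821}{18274984}$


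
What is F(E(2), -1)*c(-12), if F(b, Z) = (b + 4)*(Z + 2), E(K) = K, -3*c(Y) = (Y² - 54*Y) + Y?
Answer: -1560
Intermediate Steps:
c(Y) = -Y²/3 + 53*Y/3 (c(Y) = -((Y² - 54*Y) + Y)/3 = -(Y² - 53*Y)/3 = -Y²/3 + 53*Y/3)
F(b, Z) = (2 + Z)*(4 + b) (F(b, Z) = (4 + b)*(2 + Z) = (2 + Z)*(4 + b))
F(E(2), -1)*c(-12) = (8 + 2*2 + 4*(-1) - 1*2)*((⅓)*(-12)*(53 - 1*(-12))) = (8 + 4 - 4 - 2)*((⅓)*(-12)*(53 + 12)) = 6*((⅓)*(-12)*65) = 6*(-260) = -1560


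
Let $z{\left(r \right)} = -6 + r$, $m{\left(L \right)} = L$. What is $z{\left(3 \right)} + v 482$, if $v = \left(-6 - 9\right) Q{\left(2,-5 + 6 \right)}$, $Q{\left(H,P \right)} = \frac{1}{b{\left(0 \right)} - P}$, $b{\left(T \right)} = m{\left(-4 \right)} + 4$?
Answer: $7227$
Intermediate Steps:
$b{\left(T \right)} = 0$ ($b{\left(T \right)} = -4 + 4 = 0$)
$Q{\left(H,P \right)} = - \frac{1}{P}$ ($Q{\left(H,P \right)} = \frac{1}{0 - P} = \frac{1}{\left(-1\right) P} = - \frac{1}{P}$)
$v = 15$ ($v = \left(-6 - 9\right) \left(- \frac{1}{-5 + 6}\right) = - 15 \left(- 1^{-1}\right) = - 15 \left(\left(-1\right) 1\right) = \left(-15\right) \left(-1\right) = 15$)
$z{\left(3 \right)} + v 482 = \left(-6 + 3\right) + 15 \cdot 482 = -3 + 7230 = 7227$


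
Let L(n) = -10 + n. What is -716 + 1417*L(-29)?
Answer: -55979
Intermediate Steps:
-716 + 1417*L(-29) = -716 + 1417*(-10 - 29) = -716 + 1417*(-39) = -716 - 55263 = -55979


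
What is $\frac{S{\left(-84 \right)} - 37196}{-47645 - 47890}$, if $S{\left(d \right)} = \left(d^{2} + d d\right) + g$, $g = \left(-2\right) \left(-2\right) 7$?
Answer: $\frac{2096}{8685} \approx 0.24134$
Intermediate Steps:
$g = 28$ ($g = 4 \cdot 7 = 28$)
$S{\left(d \right)} = 28 + 2 d^{2}$ ($S{\left(d \right)} = \left(d^{2} + d d\right) + 28 = \left(d^{2} + d^{2}\right) + 28 = 2 d^{2} + 28 = 28 + 2 d^{2}$)
$\frac{S{\left(-84 \right)} - 37196}{-47645 - 47890} = \frac{\left(28 + 2 \left(-84\right)^{2}\right) - 37196}{-47645 - 47890} = \frac{\left(28 + 2 \cdot 7056\right) - 37196}{-95535} = \left(\left(28 + 14112\right) - 37196\right) \left(- \frac{1}{95535}\right) = \left(14140 - 37196\right) \left(- \frac{1}{95535}\right) = \left(-23056\right) \left(- \frac{1}{95535}\right) = \frac{2096}{8685}$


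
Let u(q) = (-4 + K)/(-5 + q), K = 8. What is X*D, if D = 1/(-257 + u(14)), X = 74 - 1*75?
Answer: 9/2309 ≈ 0.0038978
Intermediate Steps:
X = -1 (X = 74 - 75 = -1)
u(q) = 4/(-5 + q) (u(q) = (-4 + 8)/(-5 + q) = 4/(-5 + q))
D = -9/2309 (D = 1/(-257 + 4/(-5 + 14)) = 1/(-257 + 4/9) = 1/(-2309/9) = -9/2309 ≈ -0.0038978)
X*D = -1*(-9/2309) = 9/2309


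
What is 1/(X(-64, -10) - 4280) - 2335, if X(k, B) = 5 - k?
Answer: -9832686/4211 ≈ -2335.0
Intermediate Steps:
1/(X(-64, -10) - 4280) - 2335 = 1/((5 - 1*(-64)) - 4280) - 2335 = 1/((5 + 64) - 4280) - 2335 = 1/(69 - 4280) - 2335 = 1/(-4211) - 2335 = -1/4211 - 2335 = -9832686/4211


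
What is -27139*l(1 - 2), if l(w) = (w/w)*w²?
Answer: -27139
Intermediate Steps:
l(w) = w² (l(w) = 1*w² = w²)
-27139*l(1 - 2) = -27139*(1 - 2)² = -27139*(-1)² = -27139*1 = -27139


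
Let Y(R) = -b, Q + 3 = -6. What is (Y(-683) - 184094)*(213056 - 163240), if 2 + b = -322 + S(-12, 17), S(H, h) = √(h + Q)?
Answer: -9154686320 - 99632*√2 ≈ -9.1548e+9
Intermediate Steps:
Q = -9 (Q = -3 - 6 = -9)
S(H, h) = √(-9 + h) (S(H, h) = √(h - 9) = √(-9 + h))
b = -324 + 2*√2 (b = -2 + (-322 + √(-9 + 17)) = -2 + (-322 + √8) = -2 + (-322 + 2*√2) = -324 + 2*√2 ≈ -321.17)
Y(R) = 324 - 2*√2 (Y(R) = -(-324 + 2*√2) = 324 - 2*√2)
(Y(-683) - 184094)*(213056 - 163240) = ((324 - 2*√2) - 184094)*(213056 - 163240) = (-183770 - 2*√2)*49816 = -9154686320 - 99632*√2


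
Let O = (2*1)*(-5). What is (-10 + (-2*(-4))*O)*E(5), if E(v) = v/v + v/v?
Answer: -180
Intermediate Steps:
E(v) = 2 (E(v) = 1 + 1 = 2)
O = -10 (O = 2*(-5) = -10)
(-10 + (-2*(-4))*O)*E(5) = (-10 - 2*(-4)*(-10))*2 = (-10 + 8*(-10))*2 = (-10 - 80)*2 = -90*2 = -180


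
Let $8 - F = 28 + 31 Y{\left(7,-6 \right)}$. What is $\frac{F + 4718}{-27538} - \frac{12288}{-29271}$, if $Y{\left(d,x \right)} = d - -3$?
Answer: $\frac{34990966}{134344133} \approx 0.26046$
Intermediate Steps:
$Y{\left(d,x \right)} = 3 + d$ ($Y{\left(d,x \right)} = d + 3 = 3 + d$)
$F = -330$ ($F = 8 - \left(28 + 31 \left(3 + 7\right)\right) = 8 - \left(28 + 31 \cdot 10\right) = 8 - \left(28 + 310\right) = 8 - 338 = -330$)
$\frac{F + 4718}{-27538} - \frac{12288}{-29271} = \frac{-330 + 4718}{-27538} - \frac{12288}{-29271} = 4388 \left(- \frac{1}{27538}\right) - - \frac{4096}{9757} = - \frac{2194}{13769} + \frac{4096}{9757} = \frac{34990966}{134344133}$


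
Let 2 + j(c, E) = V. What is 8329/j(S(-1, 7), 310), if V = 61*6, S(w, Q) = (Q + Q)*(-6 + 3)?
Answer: 8329/364 ≈ 22.882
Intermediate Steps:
S(w, Q) = -6*Q (S(w, Q) = (2*Q)*(-3) = -6*Q)
V = 366
j(c, E) = 364 (j(c, E) = -2 + 366 = 364)
8329/j(S(-1, 7), 310) = 8329/364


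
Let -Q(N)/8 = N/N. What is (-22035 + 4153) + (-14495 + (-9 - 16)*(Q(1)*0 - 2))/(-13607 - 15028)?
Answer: -34135775/1909 ≈ -17882.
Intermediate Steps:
Q(N) = -8 (Q(N) = -8*N/N = -8*1 = -8)
(-22035 + 4153) + (-14495 + (-9 - 16)*(Q(1)*0 - 2))/(-13607 - 15028) = (-22035 + 4153) + (-14495 + (-9 - 16)*(-8*0 - 2))/(-13607 - 15028) = -17882 + (-14495 - 25*(0 - 2))/(-28635) = -17882 + (-14495 - 25*(-2))*(-1/28635) = -17882 + (-14495 + 50)*(-1/28635) = -17882 - 14445*(-1/28635) = -17882 + 963/1909 = -34135775/1909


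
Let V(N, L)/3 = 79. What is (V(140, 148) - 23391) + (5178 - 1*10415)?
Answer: -28391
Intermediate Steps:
V(N, L) = 237 (V(N, L) = 3*79 = 237)
(V(140, 148) - 23391) + (5178 - 1*10415) = (237 - 23391) + (5178 - 1*10415) = -23154 + (5178 - 10415) = -23154 - 5237 = -28391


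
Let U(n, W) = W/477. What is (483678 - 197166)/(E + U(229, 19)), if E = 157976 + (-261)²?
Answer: 8541639/6740518 ≈ 1.2672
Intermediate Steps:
E = 226097 (E = 157976 + 68121 = 226097)
U(n, W) = W/477 (U(n, W) = W*(1/477) = W/477)
(483678 - 197166)/(E + U(229, 19)) = (483678 - 197166)/(226097 + (1/477)*19) = 286512/(226097 + 19/477) = 286512/(107848288/477) = 286512*(477/107848288) = 8541639/6740518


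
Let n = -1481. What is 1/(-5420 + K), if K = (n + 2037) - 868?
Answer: -1/5732 ≈ -0.00017446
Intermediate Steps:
K = -312 (K = (-1481 + 2037) - 868 = 556 - 868 = -312)
1/(-5420 + K) = 1/(-5420 - 312) = 1/(-5732) = -1/5732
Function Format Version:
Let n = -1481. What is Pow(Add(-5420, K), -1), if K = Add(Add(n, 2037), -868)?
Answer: Rational(-1, 5732) ≈ -0.00017446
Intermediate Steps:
K = -312 (K = Add(Add(-1481, 2037), -868) = Add(556, -868) = -312)
Pow(Add(-5420, K), -1) = Pow(Add(-5420, -312), -1) = Pow(-5732, -1) = Rational(-1, 5732)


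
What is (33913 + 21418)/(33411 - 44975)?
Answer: -55331/11564 ≈ -4.7848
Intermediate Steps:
(33913 + 21418)/(33411 - 44975) = 55331/(-11564) = 55331*(-1/11564) = -55331/11564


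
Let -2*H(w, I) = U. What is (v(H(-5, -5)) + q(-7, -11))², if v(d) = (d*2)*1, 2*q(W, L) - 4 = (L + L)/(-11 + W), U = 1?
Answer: 841/324 ≈ 2.5957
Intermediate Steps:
H(w, I) = -½ (H(w, I) = -½*1 = -½)
q(W, L) = 2 + L/(-11 + W) (q(W, L) = 2 + ((L + L)/(-11 + W))/2 = 2 + ((2*L)/(-11 + W))/2 = 2 + (2*L/(-11 + W))/2 = 2 + L/(-11 + W))
v(d) = 2*d (v(d) = (2*d)*1 = 2*d)
(v(H(-5, -5)) + q(-7, -11))² = (2*(-½) + (-22 - 11 + 2*(-7))/(-11 - 7))² = (-1 + (-22 - 11 - 14)/(-18))² = (-1 - 1/18*(-47))² = (-1 + 47/18)² = (29/18)² = 841/324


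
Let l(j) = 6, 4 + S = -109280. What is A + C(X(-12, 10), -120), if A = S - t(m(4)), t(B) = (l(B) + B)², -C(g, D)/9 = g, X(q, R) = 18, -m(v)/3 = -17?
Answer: -112695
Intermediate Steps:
S = -109284 (S = -4 - 109280 = -109284)
m(v) = 51 (m(v) = -3*(-17) = 51)
C(g, D) = -9*g
t(B) = (6 + B)²
A = -112533 (A = -109284 - (6 + 51)² = -109284 - 1*57² = -109284 - 1*3249 = -109284 - 3249 = -112533)
A + C(X(-12, 10), -120) = -112533 - 9*18 = -112533 - 162 = -112695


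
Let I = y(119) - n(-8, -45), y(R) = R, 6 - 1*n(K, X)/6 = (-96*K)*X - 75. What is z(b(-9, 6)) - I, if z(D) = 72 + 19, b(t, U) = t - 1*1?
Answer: 207818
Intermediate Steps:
b(t, U) = -1 + t (b(t, U) = t - 1 = -1 + t)
n(K, X) = 486 + 576*K*X (n(K, X) = 36 - 6*((-96*K)*X - 75) = 36 - 6*(-96*K*X - 75) = 36 - 6*(-75 - 96*K*X) = 36 + (450 + 576*K*X) = 486 + 576*K*X)
z(D) = 91
I = -207727 (I = 119 - (486 + 576*(-8)*(-45)) = 119 - (486 + 207360) = 119 - 1*207846 = 119 - 207846 = -207727)
z(b(-9, 6)) - I = 91 - 1*(-207727) = 91 + 207727 = 207818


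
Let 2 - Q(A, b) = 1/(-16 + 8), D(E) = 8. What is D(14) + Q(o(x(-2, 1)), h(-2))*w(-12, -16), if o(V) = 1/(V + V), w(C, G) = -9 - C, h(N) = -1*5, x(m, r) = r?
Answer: 115/8 ≈ 14.375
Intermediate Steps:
h(N) = -5
o(V) = 1/(2*V)
Q(A, b) = 17/8 (Q(A, b) = 2 - 1/(-16 + 8) = 2 - 1/(-8) = 2 - 1*(-1/8) = 2 + 1/8 = 17/8)
D(14) + Q(o(x(-2, 1)), h(-2))*w(-12, -16) = 8 + 17*(-9 - 1*(-12))/8 = 8 + 17*(-9 + 12)/8 = 8 + (17/8)*3 = 8 + 51/8 = 115/8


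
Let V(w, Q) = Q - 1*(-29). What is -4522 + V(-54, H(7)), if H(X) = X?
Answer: -4486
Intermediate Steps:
V(w, Q) = 29 + Q (V(w, Q) = Q + 29 = 29 + Q)
-4522 + V(-54, H(7)) = -4522 + (29 + 7) = -4522 + 36 = -4486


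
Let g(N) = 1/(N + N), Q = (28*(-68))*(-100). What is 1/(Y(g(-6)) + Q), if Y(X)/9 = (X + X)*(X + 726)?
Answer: 8/1514489 ≈ 5.2823e-6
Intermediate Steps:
Q = 190400 (Q = -1904*(-100) = 190400)
g(N) = 1/(2*N)
Y(X) = 18*X*(726 + X) (Y(X) = 9*((X + X)*(X + 726)) = 9*((2*X)*(726 + X)) = 9*(2*X*(726 + X)) = 18*X*(726 + X))
1/(Y(g(-6)) + Q) = 1/(18*((½)/(-6))*(726 + (½)/(-6)) + 190400) = 1/(18*((½)*(-⅙))*(726 + (½)*(-⅙)) + 190400) = 1/(18*(-1/12)*(726 - 1/12) + 190400) = 1/(18*(-1/12)*(8711/12) + 190400) = 1/(-8711/8 + 190400) = 1/(1514489/8) = 8/1514489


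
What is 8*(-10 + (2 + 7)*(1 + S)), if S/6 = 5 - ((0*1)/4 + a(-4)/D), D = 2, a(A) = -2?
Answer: 2584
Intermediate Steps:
S = 36 (S = 6*(5 - ((0*1)/4 - 2/2)) = 6*(5 - (0*(¼) - 2*½)) = 6*(5 - (0 - 1)) = 6*(5 - 1*(-1)) = 6*(5 + 1) = 6*6 = 36)
8*(-10 + (2 + 7)*(1 + S)) = 8*(-10 + (2 + 7)*(1 + 36)) = 8*(-10 + 9*37) = 8*(-10 + 333) = 8*323 = 2584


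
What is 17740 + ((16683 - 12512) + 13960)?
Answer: 35871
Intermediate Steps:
17740 + ((16683 - 12512) + 13960) = 17740 + (4171 + 13960) = 17740 + 18131 = 35871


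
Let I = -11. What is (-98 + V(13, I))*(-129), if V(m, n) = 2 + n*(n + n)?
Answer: -18834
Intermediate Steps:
V(m, n) = 2 + 2*n**2 (V(m, n) = 2 + n*(2*n) = 2 + 2*n**2)
(-98 + V(13, I))*(-129) = (-98 + (2 + 2*(-11)**2))*(-129) = (-98 + (2 + 2*121))*(-129) = (-98 + (2 + 242))*(-129) = (-98 + 244)*(-129) = 146*(-129) = -18834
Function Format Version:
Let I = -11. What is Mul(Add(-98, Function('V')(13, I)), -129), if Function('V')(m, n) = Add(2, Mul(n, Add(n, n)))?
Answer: -18834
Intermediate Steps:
Function('V')(m, n) = Add(2, Mul(2, Pow(n, 2))) (Function('V')(m, n) = Add(2, Mul(n, Mul(2, n))) = Add(2, Mul(2, Pow(n, 2))))
Mul(Add(-98, Function('V')(13, I)), -129) = Mul(Add(-98, Add(2, Mul(2, Pow(-11, 2)))), -129) = Mul(Add(-98, Add(2, Mul(2, 121))), -129) = Mul(Add(-98, Add(2, 242)), -129) = Mul(Add(-98, 244), -129) = Mul(146, -129) = -18834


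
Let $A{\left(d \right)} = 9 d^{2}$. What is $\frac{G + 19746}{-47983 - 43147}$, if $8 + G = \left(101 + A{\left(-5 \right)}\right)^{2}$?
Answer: $- \frac{63007}{45565} \approx -1.3828$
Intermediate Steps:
$G = 106268$ ($G = -8 + \left(101 + 9 \left(-5\right)^{2}\right)^{2} = -8 + \left(101 + 9 \cdot 25\right)^{2} = -8 + \left(101 + 225\right)^{2} = -8 + 326^{2} = -8 + 106276 = 106268$)
$\frac{G + 19746}{-47983 - 43147} = \frac{106268 + 19746}{-47983 - 43147} = \frac{126014}{-91130} = 126014 \left(- \frac{1}{91130}\right) = - \frac{63007}{45565}$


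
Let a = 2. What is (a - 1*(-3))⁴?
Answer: 625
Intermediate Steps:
(a - 1*(-3))⁴ = (2 - 1*(-3))⁴ = (2 + 3)⁴ = 5⁴ = 625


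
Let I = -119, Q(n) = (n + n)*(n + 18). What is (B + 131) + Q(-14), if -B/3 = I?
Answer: 376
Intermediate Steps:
Q(n) = 2*n*(18 + n) (Q(n) = (2*n)*(18 + n) = 2*n*(18 + n))
B = 357 (B = -3*(-119) = 357)
(B + 131) + Q(-14) = (357 + 131) + 2*(-14)*(18 - 14) = 488 + 2*(-14)*4 = 488 - 112 = 376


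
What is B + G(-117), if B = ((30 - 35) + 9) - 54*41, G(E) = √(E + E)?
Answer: -2210 + 3*I*√26 ≈ -2210.0 + 15.297*I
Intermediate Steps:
G(E) = √2*√E (G(E) = √(2*E) = √2*√E)
B = -2210 (B = (-5 + 9) - 2214 = 4 - 2214 = -2210)
B + G(-117) = -2210 + √2*√(-117) = -2210 + √2*(3*I*√13) = -2210 + 3*I*√26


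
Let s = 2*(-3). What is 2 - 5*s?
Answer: 32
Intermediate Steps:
s = -6
2 - 5*s = 2 - 5*(-6) = 2 + 30 = 32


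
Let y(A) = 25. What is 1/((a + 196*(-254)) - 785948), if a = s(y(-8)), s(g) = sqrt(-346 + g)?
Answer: -835732/698447976145 - I*sqrt(321)/698447976145 ≈ -1.1966e-6 - 2.5652e-11*I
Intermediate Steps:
a = I*sqrt(321) (a = sqrt(-346 + 25) = sqrt(-321) = I*sqrt(321) ≈ 17.916*I)
1/((a + 196*(-254)) - 785948) = 1/((I*sqrt(321) + 196*(-254)) - 785948) = 1/((I*sqrt(321) - 49784) - 785948) = 1/((-49784 + I*sqrt(321)) - 785948) = 1/(-835732 + I*sqrt(321))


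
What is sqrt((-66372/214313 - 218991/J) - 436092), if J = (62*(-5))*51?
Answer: I*sqrt(556266486111680839413490)/1129429510 ≈ 660.36*I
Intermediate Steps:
J = -15810 (J = -310*51 = -15810)
sqrt((-66372/214313 - 218991/J) - 436092) = sqrt((-66372/214313 - 218991/(-15810)) - 436092) = sqrt((-66372*1/214313 - 218991*(-1/15810)) - 436092) = sqrt((-66372/214313 + 72997/5270) - 436092) = sqrt(15294425621/1129429510 - 436092) = sqrt(-492519879449299/1129429510) = I*sqrt(556266486111680839413490)/1129429510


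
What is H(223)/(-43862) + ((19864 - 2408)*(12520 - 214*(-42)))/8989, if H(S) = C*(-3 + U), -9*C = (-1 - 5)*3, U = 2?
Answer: 8233854653277/197137759 ≈ 41767.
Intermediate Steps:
C = 2 (C = -(-1 - 5)*3/9 = -(-2)*3/3 = -⅑*(-18) = 2)
H(S) = -2 (H(S) = 2*(-3 + 2) = 2*(-1) = -2)
H(223)/(-43862) + ((19864 - 2408)*(12520 - 214*(-42)))/8989 = -2/(-43862) + ((19864 - 2408)*(12520 - 214*(-42)))/8989 = -2*(-1/43862) + (17456*(12520 + 8988))*(1/8989) = 1/21931 + (17456*21508)*(1/8989) = 1/21931 + 375443648*(1/8989) = 1/21931 + 375443648/8989 = 8233854653277/197137759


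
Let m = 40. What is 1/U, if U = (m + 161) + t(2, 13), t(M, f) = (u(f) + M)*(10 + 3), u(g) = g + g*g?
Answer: 1/2593 ≈ 0.00038565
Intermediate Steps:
u(g) = g + g**2
t(M, f) = 13*M + 13*f*(1 + f) (t(M, f) = (f*(1 + f) + M)*(10 + 3) = (M + f*(1 + f))*13 = 13*M + 13*f*(1 + f))
U = 2593 (U = (40 + 161) + (13*2 + 13*13*(1 + 13)) = 201 + (26 + 13*13*14) = 201 + (26 + 2366) = 201 + 2392 = 2593)
1/U = 1/2593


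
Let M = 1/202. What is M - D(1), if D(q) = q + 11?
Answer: -2423/202 ≈ -11.995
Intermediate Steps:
D(q) = 11 + q
M = 1/202 ≈ 0.0049505
M - D(1) = 1/202 - (11 + 1) = 1/202 - 1*12 = 1/202 - 12 = -2423/202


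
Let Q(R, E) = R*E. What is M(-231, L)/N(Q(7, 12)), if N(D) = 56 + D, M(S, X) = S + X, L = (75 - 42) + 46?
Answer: -38/35 ≈ -1.0857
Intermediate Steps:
L = 79 (L = 33 + 46 = 79)
Q(R, E) = E*R
M(-231, L)/N(Q(7, 12)) = (-231 + 79)/(56 + 12*7) = -152/(56 + 84) = -152/140 = -152*1/140 = -38/35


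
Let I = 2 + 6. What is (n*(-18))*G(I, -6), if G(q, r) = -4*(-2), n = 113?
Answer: -16272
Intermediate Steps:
I = 8
G(q, r) = 8
(n*(-18))*G(I, -6) = (113*(-18))*8 = -2034*8 = -16272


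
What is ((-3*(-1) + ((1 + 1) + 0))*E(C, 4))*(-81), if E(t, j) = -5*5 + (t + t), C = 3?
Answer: 7695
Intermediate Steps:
E(t, j) = -25 + 2*t
((-3*(-1) + ((1 + 1) + 0))*E(C, 4))*(-81) = ((-3*(-1) + ((1 + 1) + 0))*(-25 + 2*3))*(-81) = ((3 + (2 + 0))*(-25 + 6))*(-81) = ((3 + 2)*(-19))*(-81) = (5*(-19))*(-81) = -95*(-81) = 7695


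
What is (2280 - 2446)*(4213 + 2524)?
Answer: -1118342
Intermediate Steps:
(2280 - 2446)*(4213 + 2524) = -166*6737 = -1118342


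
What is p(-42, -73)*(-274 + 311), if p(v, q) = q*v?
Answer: 113442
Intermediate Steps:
p(-42, -73)*(-274 + 311) = (-73*(-42))*(-274 + 311) = 3066*37 = 113442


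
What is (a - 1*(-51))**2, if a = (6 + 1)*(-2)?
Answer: 1369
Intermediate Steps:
a = -14 (a = 7*(-2) = -14)
(a - 1*(-51))**2 = (-14 - 1*(-51))**2 = (-14 + 51)**2 = 37**2 = 1369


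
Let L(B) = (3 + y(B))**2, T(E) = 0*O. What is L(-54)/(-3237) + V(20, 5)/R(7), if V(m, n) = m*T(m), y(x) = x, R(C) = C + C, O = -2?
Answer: -867/1079 ≈ -0.80352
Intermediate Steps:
R(C) = 2*C
T(E) = 0 (T(E) = 0*(-2) = 0)
V(m, n) = 0 (V(m, n) = m*0 = 0)
L(B) = (3 + B)**2
L(-54)/(-3237) + V(20, 5)/R(7) = (3 - 54)**2/(-3237) + 0/((2*7)) = (-51)**2*(-1/3237) + 0/14 = 2601*(-1/3237) + 0*(1/14) = -867/1079 + 0 = -867/1079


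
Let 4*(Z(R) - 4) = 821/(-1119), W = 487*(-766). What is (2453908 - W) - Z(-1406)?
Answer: 12653411117/4476 ≈ 2.8269e+6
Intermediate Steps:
W = -373042
Z(R) = 17083/4476 (Z(R) = 4 + (821/(-1119))/4 = 4 + (821*(-1/1119))/4 = 4 + (1/4)*(-821/1119) = 4 - 821/4476 = 17083/4476)
(2453908 - W) - Z(-1406) = (2453908 - 1*(-373042)) - 1*17083/4476 = (2453908 + 373042) - 17083/4476 = 2826950 - 17083/4476 = 12653411117/4476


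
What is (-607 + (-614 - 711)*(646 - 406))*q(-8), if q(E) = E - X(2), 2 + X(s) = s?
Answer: 2548856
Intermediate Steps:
X(s) = -2 + s
q(E) = E (q(E) = E - (-2 + 2) = E - 1*0 = E + 0 = E)
(-607 + (-614 - 711)*(646 - 406))*q(-8) = (-607 + (-614 - 711)*(646 - 406))*(-8) = (-607 - 1325*240)*(-8) = (-607 - 318000)*(-8) = -318607*(-8) = 2548856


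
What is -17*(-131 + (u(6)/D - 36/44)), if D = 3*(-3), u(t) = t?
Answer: 74324/33 ≈ 2252.2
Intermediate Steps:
D = -9
-17*(-131 + (u(6)/D - 36/44)) = -17*(-131 + (6/(-9) - 36/44)) = -17*(-131 + (6*(-⅑) - 36*1/44)) = -17*(-131 + (-⅔ - 9/11)) = -17*(-131 - 49/33) = -17*(-4372/33) = 74324/33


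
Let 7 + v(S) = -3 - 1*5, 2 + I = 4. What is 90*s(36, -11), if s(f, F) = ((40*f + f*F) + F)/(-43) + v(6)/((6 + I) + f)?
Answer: -2074365/946 ≈ -2192.8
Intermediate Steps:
I = 2 (I = -2 + 4 = 2)
v(S) = -15 (v(S) = -7 + (-3 - 1*5) = -7 + (-3 - 5) = -7 - 8 = -15)
s(f, F) = -15/(8 + f) - 40*f/43 - F/43 - F*f/43 (s(f, F) = ((40*f + f*F) + F)/(-43) - 15/((6 + 2) + f) = ((40*f + F*f) + F)*(-1/43) - 15/(8 + f) = (F + 40*f + F*f)*(-1/43) - 15/(8 + f) = (-40*f/43 - F/43 - F*f/43) - 15/(8 + f) = -15/(8 + f) - 40*f/43 - F/43 - F*f/43)
90*s(36, -11) = 90*((-645 - 320*36 - 40*36² - 8*(-11) - 1*(-11)*36² - 9*(-11)*36)/(43*(8 + 36))) = 90*((1/43)*(-645 - 11520 - 40*1296 + 88 - 1*(-11)*1296 + 3564)/44) = 90*((1/43)*(1/44)*(-645 - 11520 - 51840 + 88 + 14256 + 3564)) = 90*((1/43)*(1/44)*(-46097)) = 90*(-46097/1892) = -2074365/946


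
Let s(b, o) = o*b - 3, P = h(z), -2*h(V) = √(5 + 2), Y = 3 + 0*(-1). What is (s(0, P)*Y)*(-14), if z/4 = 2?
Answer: 126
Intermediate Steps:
z = 8 (z = 4*2 = 8)
Y = 3 (Y = 3 + 0 = 3)
h(V) = -√7/2 (h(V) = -√(5 + 2)/2 = -√7/2)
P = -√7/2 ≈ -1.3229
s(b, o) = -3 + b*o (s(b, o) = b*o - 3 = -3 + b*o)
(s(0, P)*Y)*(-14) = ((-3 + 0*(-√7/2))*3)*(-14) = ((-3 + 0)*3)*(-14) = -3*3*(-14) = -9*(-14) = 126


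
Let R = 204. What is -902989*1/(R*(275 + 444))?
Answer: -53117/8628 ≈ -6.1563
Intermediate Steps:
-902989*1/(R*(275 + 444)) = -902989*1/(204*(275 + 444)) = -902989/(204*719) = -902989/146676 = -902989*1/146676 = -53117/8628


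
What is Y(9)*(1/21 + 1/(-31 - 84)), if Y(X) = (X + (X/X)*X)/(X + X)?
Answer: 94/2415 ≈ 0.038923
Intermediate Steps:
Y(X) = 1 (Y(X) = (X + 1*X)/((2*X)) = (X + X)*(1/(2*X)) = (2*X)*(1/(2*X)) = 1)
Y(9)*(1/21 + 1/(-31 - 84)) = 1*(1/21 + 1/(-31 - 84)) = 1*(1/21 + 1/(-115)) = 1*(1/21 - 1/115) = 1*(94/2415) = 94/2415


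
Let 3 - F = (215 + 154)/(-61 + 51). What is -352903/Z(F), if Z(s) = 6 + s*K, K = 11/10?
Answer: -35290300/4989 ≈ -7073.6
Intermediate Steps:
K = 11/10 (K = 11*(⅒) = 11/10 ≈ 1.1000)
F = 399/10 (F = 3 - (215 + 154)/(-61 + 51) = 3 - 369/(-10) = 3 - 369*(-1)/10 = 3 - 1*(-369/10) = 3 + 369/10 = 399/10 ≈ 39.900)
Z(s) = 6 + 11*s/10 (Z(s) = 6 + s*(11/10) = 6 + 11*s/10)
-352903/Z(F) = -352903/(6 + (11/10)*(399/10)) = -352903/(6 + 4389/100) = -352903/4989/100 = -352903*100/4989 = -35290300/4989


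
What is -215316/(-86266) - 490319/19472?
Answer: -19052612851/839885776 ≈ -22.685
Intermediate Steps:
-215316/(-86266) - 490319/19472 = -215316*(-1/86266) - 490319*1/19472 = 107658/43133 - 490319/19472 = -19052612851/839885776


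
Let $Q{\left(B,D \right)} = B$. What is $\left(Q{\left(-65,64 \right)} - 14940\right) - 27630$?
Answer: $-42635$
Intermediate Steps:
$\left(Q{\left(-65,64 \right)} - 14940\right) - 27630 = \left(-65 - 14940\right) - 27630 = -15005 - 27630 = -42635$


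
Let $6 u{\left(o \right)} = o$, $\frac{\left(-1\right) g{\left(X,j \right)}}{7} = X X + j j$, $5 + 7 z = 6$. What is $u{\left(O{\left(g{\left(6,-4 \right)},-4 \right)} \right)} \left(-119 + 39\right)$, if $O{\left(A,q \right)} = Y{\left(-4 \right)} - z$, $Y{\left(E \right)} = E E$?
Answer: $- \frac{1480}{7} \approx -211.43$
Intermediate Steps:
$z = \frac{1}{7}$ ($z = - \frac{5}{7} + \frac{1}{7} \cdot 6 = - \frac{5}{7} + \frac{6}{7} = \frac{1}{7} \approx 0.14286$)
$Y{\left(E \right)} = E^{2}$
$g{\left(X,j \right)} = - 7 X^{2} - 7 j^{2}$ ($g{\left(X,j \right)} = - 7 \left(X X + j j\right) = - 7 \left(X^{2} + j^{2}\right) = - 7 X^{2} - 7 j^{2}$)
$O{\left(A,q \right)} = \frac{111}{7}$ ($O{\left(A,q \right)} = \left(-4\right)^{2} - \frac{1}{7} = 16 - \frac{1}{7} = \frac{111}{7}$)
$u{\left(o \right)} = \frac{o}{6}$
$u{\left(O{\left(g{\left(6,-4 \right)},-4 \right)} \right)} \left(-119 + 39\right) = \frac{1}{6} \cdot \frac{111}{7} \left(-119 + 39\right) = \frac{37}{14} \left(-80\right) = - \frac{1480}{7}$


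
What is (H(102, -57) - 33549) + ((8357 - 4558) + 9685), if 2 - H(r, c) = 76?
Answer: -20139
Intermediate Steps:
H(r, c) = -74 (H(r, c) = 2 - 1*76 = 2 - 76 = -74)
(H(102, -57) - 33549) + ((8357 - 4558) + 9685) = (-74 - 33549) + ((8357 - 4558) + 9685) = -33623 + (3799 + 9685) = -33623 + 13484 = -20139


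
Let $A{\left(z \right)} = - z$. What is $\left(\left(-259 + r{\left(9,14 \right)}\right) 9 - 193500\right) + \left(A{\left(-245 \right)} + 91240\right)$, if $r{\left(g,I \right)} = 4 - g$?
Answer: $-104391$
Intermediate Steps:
$\left(\left(-259 + r{\left(9,14 \right)}\right) 9 - 193500\right) + \left(A{\left(-245 \right)} + 91240\right) = \left(\left(-259 + \left(4 - 9\right)\right) 9 - 193500\right) + \left(\left(-1\right) \left(-245\right) + 91240\right) = \left(\left(-259 + \left(4 - 9\right)\right) 9 - 193500\right) + \left(245 + 91240\right) = \left(\left(-259 - 5\right) 9 - 193500\right) + 91485 = \left(\left(-264\right) 9 - 193500\right) + 91485 = \left(-2376 - 193500\right) + 91485 = -195876 + 91485 = -104391$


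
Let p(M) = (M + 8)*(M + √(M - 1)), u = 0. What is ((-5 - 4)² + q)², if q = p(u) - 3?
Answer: 6020 + 1248*I ≈ 6020.0 + 1248.0*I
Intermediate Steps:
p(M) = (8 + M)*(M + √(-1 + M))
q = -3 + 8*I (q = (0² + 8*0 + 8*√(-1 + 0) + 0*√(-1 + 0)) - 3 = (0 + 0 + 8*√(-1) + 0*√(-1)) - 3 = (0 + 0 + 8*I + 0*I) - 3 = (0 + 0 + 8*I + 0) - 3 = 8*I - 3 = -3 + 8*I ≈ -3.0 + 8.0*I)
((-5 - 4)² + q)² = ((-5 - 4)² + (-3 + 8*I))² = ((-9)² + (-3 + 8*I))² = (81 + (-3 + 8*I))² = (78 + 8*I)²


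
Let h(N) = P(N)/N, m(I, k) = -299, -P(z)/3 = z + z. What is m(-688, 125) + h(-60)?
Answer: -305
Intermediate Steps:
P(z) = -6*z (P(z) = -3*(z + z) = -6*z)
h(N) = -6 (h(N) = (-6*N)/N = -6)
m(-688, 125) + h(-60) = -299 - 6 = -305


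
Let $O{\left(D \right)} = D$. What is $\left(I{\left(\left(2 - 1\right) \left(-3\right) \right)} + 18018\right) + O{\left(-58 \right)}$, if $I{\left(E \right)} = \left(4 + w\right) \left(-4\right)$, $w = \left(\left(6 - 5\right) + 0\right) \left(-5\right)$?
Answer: $17964$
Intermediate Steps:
$w = -5$ ($w = \left(1 + 0\right) \left(-5\right) = 1 \left(-5\right) = -5$)
$I{\left(E \right)} = 4$ ($I{\left(E \right)} = \left(4 - 5\right) \left(-4\right) = \left(-1\right) \left(-4\right) = 4$)
$\left(I{\left(\left(2 - 1\right) \left(-3\right) \right)} + 18018\right) + O{\left(-58 \right)} = \left(4 + 18018\right) - 58 = 18022 - 58 = 17964$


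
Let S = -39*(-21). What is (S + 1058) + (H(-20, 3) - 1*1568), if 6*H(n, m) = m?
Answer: 619/2 ≈ 309.50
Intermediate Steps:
H(n, m) = m/6
S = 819
(S + 1058) + (H(-20, 3) - 1*1568) = (819 + 1058) + ((⅙)*3 - 1*1568) = 1877 + (½ - 1568) = 1877 - 3135/2 = 619/2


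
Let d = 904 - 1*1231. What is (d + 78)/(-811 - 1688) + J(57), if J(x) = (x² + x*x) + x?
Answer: 5460398/833 ≈ 6555.1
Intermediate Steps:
d = -327 (d = 904 - 1231 = -327)
J(x) = x + 2*x² (J(x) = (x² + x²) + x = 2*x² + x = x + 2*x²)
(d + 78)/(-811 - 1688) + J(57) = (-327 + 78)/(-811 - 1688) + 57*(1 + 2*57) = -249/(-2499) + 57*(1 + 114) = -249*(-1/2499) + 57*115 = 83/833 + 6555 = 5460398/833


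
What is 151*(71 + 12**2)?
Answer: 32465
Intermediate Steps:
151*(71 + 12**2) = 151*(71 + 144) = 151*215 = 32465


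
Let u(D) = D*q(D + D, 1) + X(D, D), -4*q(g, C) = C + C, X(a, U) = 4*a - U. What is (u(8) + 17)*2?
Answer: 74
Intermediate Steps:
X(a, U) = -U + 4*a
q(g, C) = -C/2 (q(g, C) = -(C + C)/4 = -C/2)
u(D) = 5*D/2 (u(D) = D*(-½*1) + (-D + 4*D) = D*(-½) + 3*D = -D/2 + 3*D = 5*D/2)
(u(8) + 17)*2 = ((5/2)*8 + 17)*2 = (20 + 17)*2 = 37*2 = 74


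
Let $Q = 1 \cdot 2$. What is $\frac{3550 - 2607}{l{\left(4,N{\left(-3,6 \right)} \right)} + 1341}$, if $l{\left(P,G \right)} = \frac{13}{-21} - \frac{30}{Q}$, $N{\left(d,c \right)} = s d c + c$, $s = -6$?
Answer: $\frac{19803}{27833} \approx 0.71149$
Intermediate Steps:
$Q = 2$
$N{\left(d,c \right)} = c - 6 c d$ ($N{\left(d,c \right)} = - 6 d c + c = - 6 c d + c = c - 6 c d$)
$l{\left(P,G \right)} = - \frac{328}{21}$ ($l{\left(P,G \right)} = \frac{13}{-21} - \frac{30}{2} = 13 \left(- \frac{1}{21}\right) - 15 = - \frac{13}{21} - 15 = - \frac{328}{21}$)
$\frac{3550 - 2607}{l{\left(4,N{\left(-3,6 \right)} \right)} + 1341} = \frac{3550 - 2607}{- \frac{328}{21} + 1341} = \frac{943}{\frac{27833}{21}} = 943 \cdot \frac{21}{27833} = \frac{19803}{27833}$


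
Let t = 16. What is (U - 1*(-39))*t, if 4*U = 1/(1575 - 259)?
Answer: 205297/329 ≈ 624.00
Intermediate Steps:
U = 1/5264 (U = 1/(4*(1575 - 259)) = (1/4)/1316 = (1/4)*(1/1316) = 1/5264 ≈ 0.00018997)
(U - 1*(-39))*t = (1/5264 - 1*(-39))*16 = (1/5264 + 39)*16 = (205297/5264)*16 = 205297/329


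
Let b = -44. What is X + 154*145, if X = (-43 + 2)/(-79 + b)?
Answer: 66991/3 ≈ 22330.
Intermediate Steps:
X = ⅓ (X = (-43 + 2)/(-79 - 44) = -41/(-123) = -41*(-1/123) = ⅓ ≈ 0.33333)
X + 154*145 = ⅓ + 154*145 = ⅓ + 22330 = 66991/3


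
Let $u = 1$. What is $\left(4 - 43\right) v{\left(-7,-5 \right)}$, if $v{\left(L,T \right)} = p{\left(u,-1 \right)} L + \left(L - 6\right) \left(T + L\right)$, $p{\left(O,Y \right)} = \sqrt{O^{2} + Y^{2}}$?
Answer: $-6084 + 273 \sqrt{2} \approx -5697.9$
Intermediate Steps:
$v{\left(L,T \right)} = L \sqrt{2} + \left(-6 + L\right) \left(L + T\right)$ ($v{\left(L,T \right)} = \sqrt{1^{2} + \left(-1\right)^{2}} L + \left(L - 6\right) \left(T + L\right) = \sqrt{1 + 1} L + \left(-6 + L\right) \left(L + T\right) = \sqrt{2} L + \left(-6 + L\right) \left(L + T\right) = L \sqrt{2} + \left(-6 + L\right) \left(L + T\right)$)
$\left(4 - 43\right) v{\left(-7,-5 \right)} = \left(4 - 43\right) \left(\left(-7\right)^{2} - -42 - -30 - -35 - 7 \sqrt{2}\right) = - 39 \left(49 + 42 + 30 + 35 - 7 \sqrt{2}\right) = - 39 \left(156 - 7 \sqrt{2}\right) = -6084 + 273 \sqrt{2}$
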